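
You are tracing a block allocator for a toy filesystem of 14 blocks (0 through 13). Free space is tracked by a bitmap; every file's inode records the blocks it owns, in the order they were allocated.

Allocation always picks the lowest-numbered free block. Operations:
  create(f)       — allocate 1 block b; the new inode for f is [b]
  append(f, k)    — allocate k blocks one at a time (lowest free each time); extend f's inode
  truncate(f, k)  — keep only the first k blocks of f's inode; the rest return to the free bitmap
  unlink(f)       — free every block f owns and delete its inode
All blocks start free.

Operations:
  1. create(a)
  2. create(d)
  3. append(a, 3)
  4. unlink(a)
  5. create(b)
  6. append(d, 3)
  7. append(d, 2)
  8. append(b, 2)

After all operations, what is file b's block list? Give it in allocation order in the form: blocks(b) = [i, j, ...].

blocks(b) = [0, 7, 8]

create(a): bitmap=F............. | a=[0]
create(d): bitmap=FF............ | a=[0] d=[1]
append(a, 3): bitmap=FFFFF......... | a=[0, 2, 3, 4] d=[1]
unlink(a): bitmap=.F............ | d=[1]
create(b): bitmap=FF............ | b=[0] d=[1]
append(d, 3): bitmap=FFFFF......... | b=[0] d=[1, 2, 3, 4]
append(d, 2): bitmap=FFFFFFF....... | b=[0] d=[1, 2, 3, 4, 5, 6]
append(b, 2): bitmap=FFFFFFFFF..... | b=[0, 7, 8] d=[1, 2, 3, 4, 5, 6]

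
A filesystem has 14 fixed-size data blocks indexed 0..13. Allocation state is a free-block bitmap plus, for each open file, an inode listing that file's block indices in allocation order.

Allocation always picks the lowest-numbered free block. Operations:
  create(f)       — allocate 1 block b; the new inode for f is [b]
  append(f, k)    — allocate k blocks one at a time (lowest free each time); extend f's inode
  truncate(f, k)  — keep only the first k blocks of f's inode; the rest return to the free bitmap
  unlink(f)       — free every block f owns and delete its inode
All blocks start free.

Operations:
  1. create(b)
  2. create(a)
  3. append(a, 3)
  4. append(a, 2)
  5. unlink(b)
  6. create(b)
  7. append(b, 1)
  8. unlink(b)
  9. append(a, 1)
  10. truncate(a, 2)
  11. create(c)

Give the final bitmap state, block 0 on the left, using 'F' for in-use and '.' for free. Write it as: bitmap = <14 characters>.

bitmap = FFF...........

after create(b) → b:[0]  free=[F.............]
after create(a) → a:[1], b:[0]  free=[FF............]
after append(a, 3) → a:[1, 2, 3, 4], b:[0]  free=[FFFFF.........]
after append(a, 2) → a:[1, 2, 3, 4, 5, 6], b:[0]  free=[FFFFFFF.......]
after unlink(b) → a:[1, 2, 3, 4, 5, 6]  free=[.FFFFFF.......]
after create(b) → a:[1, 2, 3, 4, 5, 6], b:[0]  free=[FFFFFFF.......]
after append(b, 1) → a:[1, 2, 3, 4, 5, 6], b:[0, 7]  free=[FFFFFFFF......]
after unlink(b) → a:[1, 2, 3, 4, 5, 6]  free=[.FFFFFF.......]
after append(a, 1) → a:[1, 2, 3, 4, 5, 6, 0]  free=[FFFFFFF.......]
after truncate(a, 2) → a:[1, 2]  free=[.FF...........]
after create(c) → a:[1, 2], c:[0]  free=[FFF...........]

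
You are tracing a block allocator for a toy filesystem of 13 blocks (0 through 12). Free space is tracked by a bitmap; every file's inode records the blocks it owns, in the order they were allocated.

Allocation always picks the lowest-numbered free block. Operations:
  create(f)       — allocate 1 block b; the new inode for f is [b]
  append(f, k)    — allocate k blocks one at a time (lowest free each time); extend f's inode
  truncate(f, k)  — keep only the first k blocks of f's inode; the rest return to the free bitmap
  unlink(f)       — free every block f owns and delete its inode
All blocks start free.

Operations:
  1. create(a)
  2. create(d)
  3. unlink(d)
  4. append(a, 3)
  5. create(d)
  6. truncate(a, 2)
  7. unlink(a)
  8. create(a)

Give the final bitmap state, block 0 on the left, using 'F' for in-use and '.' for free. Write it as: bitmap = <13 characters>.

  1. create(a)  ⇒  F............  {a→[0]}
  2. create(d)  ⇒  FF...........  {a→[0]; d→[1]}
  3. unlink(d)  ⇒  F............  {a→[0]}
  4. append(a, 3)  ⇒  FFFF.........  {a→[0, 1, 2, 3]}
  5. create(d)  ⇒  FFFFF........  {a→[0, 1, 2, 3]; d→[4]}
  6. truncate(a, 2)  ⇒  FF..F........  {a→[0, 1]; d→[4]}
  7. unlink(a)  ⇒  ....F........  {d→[4]}
  8. create(a)  ⇒  F...F........  {a→[0]; d→[4]}

bitmap = F...F........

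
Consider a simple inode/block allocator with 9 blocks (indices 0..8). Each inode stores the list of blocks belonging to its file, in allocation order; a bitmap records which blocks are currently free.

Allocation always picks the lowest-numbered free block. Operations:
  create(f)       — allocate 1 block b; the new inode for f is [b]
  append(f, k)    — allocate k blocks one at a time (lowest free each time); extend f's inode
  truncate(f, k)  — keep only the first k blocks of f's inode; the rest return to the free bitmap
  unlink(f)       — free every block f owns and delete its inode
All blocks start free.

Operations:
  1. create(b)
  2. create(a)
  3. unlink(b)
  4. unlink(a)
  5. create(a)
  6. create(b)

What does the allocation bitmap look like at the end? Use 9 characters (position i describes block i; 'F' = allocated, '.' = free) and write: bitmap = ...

bitmap = FF.......

[1] create(b) — b=0 (map F........)
[2] create(a) — a=1 b=0 (map FF.......)
[3] unlink(b) — a=1 (map .F.......)
[4] unlink(a) —  (map .........)
[5] create(a) — a=0 (map F........)
[6] create(b) — a=0 b=1 (map FF.......)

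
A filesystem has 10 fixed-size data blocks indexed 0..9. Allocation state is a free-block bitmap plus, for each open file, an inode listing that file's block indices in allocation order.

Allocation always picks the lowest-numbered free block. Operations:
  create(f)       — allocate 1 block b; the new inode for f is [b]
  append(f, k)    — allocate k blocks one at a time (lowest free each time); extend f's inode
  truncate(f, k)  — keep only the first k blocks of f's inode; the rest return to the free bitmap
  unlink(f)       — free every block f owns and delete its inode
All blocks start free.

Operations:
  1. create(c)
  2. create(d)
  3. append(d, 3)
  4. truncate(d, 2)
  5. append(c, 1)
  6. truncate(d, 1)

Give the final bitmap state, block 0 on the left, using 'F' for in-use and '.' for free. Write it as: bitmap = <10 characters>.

[1] create(c) — c=0 (map F.........)
[2] create(d) — c=0 d=1 (map FF........)
[3] append(d, 3) — c=0 d=1,2,3,4 (map FFFFF.....)
[4] truncate(d, 2) — c=0 d=1,2 (map FFF.......)
[5] append(c, 1) — c=0,3 d=1,2 (map FFFF......)
[6] truncate(d, 1) — c=0,3 d=1 (map FF.F......)

bitmap = FF.F......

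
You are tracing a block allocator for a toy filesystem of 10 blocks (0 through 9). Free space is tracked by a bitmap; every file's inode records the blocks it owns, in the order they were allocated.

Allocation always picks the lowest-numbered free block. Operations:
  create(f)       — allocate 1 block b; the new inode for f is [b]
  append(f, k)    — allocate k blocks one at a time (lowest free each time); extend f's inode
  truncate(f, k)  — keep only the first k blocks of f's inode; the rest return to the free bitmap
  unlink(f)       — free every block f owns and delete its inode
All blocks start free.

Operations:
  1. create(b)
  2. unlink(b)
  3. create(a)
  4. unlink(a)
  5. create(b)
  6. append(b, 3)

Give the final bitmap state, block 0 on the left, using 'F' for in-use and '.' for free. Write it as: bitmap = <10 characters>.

bitmap = FFFF......

after create(b) → b:[0]  free=[F.........]
after unlink(b) →   free=[..........]
after create(a) → a:[0]  free=[F.........]
after unlink(a) →   free=[..........]
after create(b) → b:[0]  free=[F.........]
after append(b, 3) → b:[0, 1, 2, 3]  free=[FFFF......]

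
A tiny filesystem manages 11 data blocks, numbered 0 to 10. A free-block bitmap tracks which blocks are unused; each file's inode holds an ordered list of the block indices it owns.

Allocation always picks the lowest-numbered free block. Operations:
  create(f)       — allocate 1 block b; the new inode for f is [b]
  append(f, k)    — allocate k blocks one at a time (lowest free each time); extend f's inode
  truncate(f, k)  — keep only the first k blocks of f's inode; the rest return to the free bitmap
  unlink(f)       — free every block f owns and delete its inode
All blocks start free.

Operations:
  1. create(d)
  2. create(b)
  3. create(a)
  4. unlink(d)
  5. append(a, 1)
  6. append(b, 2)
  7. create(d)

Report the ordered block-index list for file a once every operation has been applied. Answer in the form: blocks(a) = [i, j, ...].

create(d): bitmap=F.......... | d=[0]
create(b): bitmap=FF......... | b=[1] d=[0]
create(a): bitmap=FFF........ | a=[2] b=[1] d=[0]
unlink(d): bitmap=.FF........ | a=[2] b=[1]
append(a, 1): bitmap=FFF........ | a=[2, 0] b=[1]
append(b, 2): bitmap=FFFFF...... | a=[2, 0] b=[1, 3, 4]
create(d): bitmap=FFFFFF..... | a=[2, 0] b=[1, 3, 4] d=[5]

blocks(a) = [2, 0]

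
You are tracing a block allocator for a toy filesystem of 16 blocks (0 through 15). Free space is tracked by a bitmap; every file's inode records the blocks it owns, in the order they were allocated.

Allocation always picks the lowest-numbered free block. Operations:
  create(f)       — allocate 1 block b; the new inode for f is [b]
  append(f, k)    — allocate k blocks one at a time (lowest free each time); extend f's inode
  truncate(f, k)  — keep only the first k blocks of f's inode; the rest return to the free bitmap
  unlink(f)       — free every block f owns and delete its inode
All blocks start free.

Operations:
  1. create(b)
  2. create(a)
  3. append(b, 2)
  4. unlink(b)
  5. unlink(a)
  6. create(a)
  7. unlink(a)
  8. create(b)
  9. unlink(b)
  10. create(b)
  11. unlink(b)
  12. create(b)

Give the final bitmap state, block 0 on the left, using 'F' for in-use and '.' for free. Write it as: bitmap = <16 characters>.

bitmap = F...............

after create(b) → b:[0]  free=[F...............]
after create(a) → a:[1], b:[0]  free=[FF..............]
after append(b, 2) → a:[1], b:[0, 2, 3]  free=[FFFF............]
after unlink(b) → a:[1]  free=[.F..............]
after unlink(a) →   free=[................]
after create(a) → a:[0]  free=[F...............]
after unlink(a) →   free=[................]
after create(b) → b:[0]  free=[F...............]
after unlink(b) →   free=[................]
after create(b) → b:[0]  free=[F...............]
after unlink(b) →   free=[................]
after create(b) → b:[0]  free=[F...............]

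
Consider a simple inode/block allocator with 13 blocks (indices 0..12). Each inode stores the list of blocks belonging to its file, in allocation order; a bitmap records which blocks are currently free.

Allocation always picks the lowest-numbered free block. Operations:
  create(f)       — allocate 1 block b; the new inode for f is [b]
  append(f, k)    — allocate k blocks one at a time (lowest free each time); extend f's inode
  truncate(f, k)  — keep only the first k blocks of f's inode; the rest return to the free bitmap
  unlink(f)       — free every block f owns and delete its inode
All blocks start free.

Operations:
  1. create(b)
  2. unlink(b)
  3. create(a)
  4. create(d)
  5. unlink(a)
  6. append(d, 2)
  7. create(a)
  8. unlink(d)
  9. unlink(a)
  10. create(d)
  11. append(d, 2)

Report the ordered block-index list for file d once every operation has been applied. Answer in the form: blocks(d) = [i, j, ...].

blocks(d) = [0, 1, 2]

create(b): bitmap=F............ | b=[0]
unlink(b): bitmap=............. | 
create(a): bitmap=F............ | a=[0]
create(d): bitmap=FF........... | a=[0] d=[1]
unlink(a): bitmap=.F........... | d=[1]
append(d, 2): bitmap=FFF.......... | d=[1, 0, 2]
create(a): bitmap=FFFF......... | a=[3] d=[1, 0, 2]
unlink(d): bitmap=...F......... | a=[3]
unlink(a): bitmap=............. | 
create(d): bitmap=F............ | d=[0]
append(d, 2): bitmap=FFF.......... | d=[0, 1, 2]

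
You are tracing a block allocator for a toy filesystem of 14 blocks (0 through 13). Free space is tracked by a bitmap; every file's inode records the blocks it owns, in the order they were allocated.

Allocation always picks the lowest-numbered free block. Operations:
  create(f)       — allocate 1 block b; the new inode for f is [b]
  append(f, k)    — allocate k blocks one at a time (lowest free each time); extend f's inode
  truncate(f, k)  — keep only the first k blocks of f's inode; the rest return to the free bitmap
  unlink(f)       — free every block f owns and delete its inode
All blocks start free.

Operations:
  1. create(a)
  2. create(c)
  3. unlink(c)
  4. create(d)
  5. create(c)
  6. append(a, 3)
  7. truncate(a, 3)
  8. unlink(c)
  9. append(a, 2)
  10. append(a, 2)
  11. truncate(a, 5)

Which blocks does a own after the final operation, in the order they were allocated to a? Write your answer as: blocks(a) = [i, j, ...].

after create(a) → a:[0]  free=[F.............]
after create(c) → a:[0], c:[1]  free=[FF............]
after unlink(c) → a:[0]  free=[F.............]
after create(d) → a:[0], d:[1]  free=[FF............]
after create(c) → a:[0], c:[2], d:[1]  free=[FFF...........]
after append(a, 3) → a:[0, 3, 4, 5], c:[2], d:[1]  free=[FFFFFF........]
after truncate(a, 3) → a:[0, 3, 4], c:[2], d:[1]  free=[FFFFF.........]
after unlink(c) → a:[0, 3, 4], d:[1]  free=[FF.FF.........]
after append(a, 2) → a:[0, 3, 4, 2, 5], d:[1]  free=[FFFFFF........]
after append(a, 2) → a:[0, 3, 4, 2, 5, 6, 7], d:[1]  free=[FFFFFFFF......]
after truncate(a, 5) → a:[0, 3, 4, 2, 5], d:[1]  free=[FFFFFF........]

blocks(a) = [0, 3, 4, 2, 5]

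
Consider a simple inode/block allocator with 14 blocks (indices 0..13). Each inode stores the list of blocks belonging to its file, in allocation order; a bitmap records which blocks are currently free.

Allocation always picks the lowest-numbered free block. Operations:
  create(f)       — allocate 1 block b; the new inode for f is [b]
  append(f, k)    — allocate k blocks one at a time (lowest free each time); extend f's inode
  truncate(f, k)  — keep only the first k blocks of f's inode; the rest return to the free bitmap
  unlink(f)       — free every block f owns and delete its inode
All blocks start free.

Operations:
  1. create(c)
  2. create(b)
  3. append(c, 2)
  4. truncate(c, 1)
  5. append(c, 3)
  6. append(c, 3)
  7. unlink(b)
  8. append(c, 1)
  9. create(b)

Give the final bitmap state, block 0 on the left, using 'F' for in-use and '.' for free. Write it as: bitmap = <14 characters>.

bitmap = FFFFFFFFF.....

  1. create(c)  ⇒  F.............  {c→[0]}
  2. create(b)  ⇒  FF............  {b→[1]; c→[0]}
  3. append(c, 2)  ⇒  FFFF..........  {b→[1]; c→[0, 2, 3]}
  4. truncate(c, 1)  ⇒  FF............  {b→[1]; c→[0]}
  5. append(c, 3)  ⇒  FFFFF.........  {b→[1]; c→[0, 2, 3, 4]}
  6. append(c, 3)  ⇒  FFFFFFFF......  {b→[1]; c→[0, 2, 3, 4, 5, 6, 7]}
  7. unlink(b)  ⇒  F.FFFFFF......  {c→[0, 2, 3, 4, 5, 6, 7]}
  8. append(c, 1)  ⇒  FFFFFFFF......  {c→[0, 2, 3, 4, 5, 6, 7, 1]}
  9. create(b)  ⇒  FFFFFFFFF.....  {b→[8]; c→[0, 2, 3, 4, 5, 6, 7, 1]}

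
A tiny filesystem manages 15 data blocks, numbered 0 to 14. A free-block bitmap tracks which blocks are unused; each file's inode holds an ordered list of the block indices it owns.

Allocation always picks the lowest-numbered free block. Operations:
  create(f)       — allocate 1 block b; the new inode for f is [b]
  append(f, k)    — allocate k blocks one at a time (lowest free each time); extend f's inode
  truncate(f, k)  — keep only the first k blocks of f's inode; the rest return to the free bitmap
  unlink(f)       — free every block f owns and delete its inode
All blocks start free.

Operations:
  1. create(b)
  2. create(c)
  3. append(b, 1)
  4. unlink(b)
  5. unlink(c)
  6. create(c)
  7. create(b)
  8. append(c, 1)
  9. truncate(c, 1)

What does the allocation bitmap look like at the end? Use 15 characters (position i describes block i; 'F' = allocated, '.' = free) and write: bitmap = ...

bitmap = FF.............

  1. create(b)  ⇒  F..............  {b→[0]}
  2. create(c)  ⇒  FF.............  {b→[0]; c→[1]}
  3. append(b, 1)  ⇒  FFF............  {b→[0, 2]; c→[1]}
  4. unlink(b)  ⇒  .F.............  {c→[1]}
  5. unlink(c)  ⇒  ...............  {}
  6. create(c)  ⇒  F..............  {c→[0]}
  7. create(b)  ⇒  FF.............  {b→[1]; c→[0]}
  8. append(c, 1)  ⇒  FFF............  {b→[1]; c→[0, 2]}
  9. truncate(c, 1)  ⇒  FF.............  {b→[1]; c→[0]}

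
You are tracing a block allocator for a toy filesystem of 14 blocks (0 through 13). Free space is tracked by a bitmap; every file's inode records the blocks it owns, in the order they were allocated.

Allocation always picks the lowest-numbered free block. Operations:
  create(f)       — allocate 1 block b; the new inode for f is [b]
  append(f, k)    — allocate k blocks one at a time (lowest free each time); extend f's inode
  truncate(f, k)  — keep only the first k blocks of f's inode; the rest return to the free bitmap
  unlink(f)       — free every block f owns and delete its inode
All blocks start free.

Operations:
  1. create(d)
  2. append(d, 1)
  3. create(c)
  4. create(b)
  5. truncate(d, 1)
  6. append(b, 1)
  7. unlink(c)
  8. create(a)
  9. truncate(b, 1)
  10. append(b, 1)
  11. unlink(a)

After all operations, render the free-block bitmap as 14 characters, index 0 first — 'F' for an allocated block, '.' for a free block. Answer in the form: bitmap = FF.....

bitmap = FF.F..........

  1. create(d)  ⇒  F.............  {d→[0]}
  2. append(d, 1)  ⇒  FF............  {d→[0, 1]}
  3. create(c)  ⇒  FFF...........  {c→[2]; d→[0, 1]}
  4. create(b)  ⇒  FFFF..........  {b→[3]; c→[2]; d→[0, 1]}
  5. truncate(d, 1)  ⇒  F.FF..........  {b→[3]; c→[2]; d→[0]}
  6. append(b, 1)  ⇒  FFFF..........  {b→[3, 1]; c→[2]; d→[0]}
  7. unlink(c)  ⇒  FF.F..........  {b→[3, 1]; d→[0]}
  8. create(a)  ⇒  FFFF..........  {a→[2]; b→[3, 1]; d→[0]}
  9. truncate(b, 1)  ⇒  F.FF..........  {a→[2]; b→[3]; d→[0]}
  10. append(b, 1)  ⇒  FFFF..........  {a→[2]; b→[3, 1]; d→[0]}
  11. unlink(a)  ⇒  FF.F..........  {b→[3, 1]; d→[0]}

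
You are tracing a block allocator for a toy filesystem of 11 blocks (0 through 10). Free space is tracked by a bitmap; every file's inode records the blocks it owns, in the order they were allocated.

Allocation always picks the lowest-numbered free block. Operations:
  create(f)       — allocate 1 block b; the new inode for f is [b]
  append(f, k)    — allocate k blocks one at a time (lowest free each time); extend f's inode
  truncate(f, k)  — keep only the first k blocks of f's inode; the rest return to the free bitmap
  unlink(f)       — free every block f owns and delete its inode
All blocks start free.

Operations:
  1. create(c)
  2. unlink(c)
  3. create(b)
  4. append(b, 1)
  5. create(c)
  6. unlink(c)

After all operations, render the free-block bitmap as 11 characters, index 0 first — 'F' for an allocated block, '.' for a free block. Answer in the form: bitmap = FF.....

bitmap = FF.........

create(c): bitmap=F.......... | c=[0]
unlink(c): bitmap=........... | 
create(b): bitmap=F.......... | b=[0]
append(b, 1): bitmap=FF......... | b=[0, 1]
create(c): bitmap=FFF........ | b=[0, 1] c=[2]
unlink(c): bitmap=FF......... | b=[0, 1]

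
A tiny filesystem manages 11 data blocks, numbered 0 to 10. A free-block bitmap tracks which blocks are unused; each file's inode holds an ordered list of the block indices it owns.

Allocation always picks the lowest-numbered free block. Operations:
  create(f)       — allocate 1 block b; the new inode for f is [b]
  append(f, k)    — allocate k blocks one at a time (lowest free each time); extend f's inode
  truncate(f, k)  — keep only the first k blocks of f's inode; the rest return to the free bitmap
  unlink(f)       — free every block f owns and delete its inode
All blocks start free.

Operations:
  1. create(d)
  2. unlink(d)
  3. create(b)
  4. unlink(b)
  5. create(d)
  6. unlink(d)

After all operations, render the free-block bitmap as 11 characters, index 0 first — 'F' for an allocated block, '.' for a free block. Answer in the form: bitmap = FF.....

bitmap = ...........

[1] create(d) — d=0 (map F..........)
[2] unlink(d) —  (map ...........)
[3] create(b) — b=0 (map F..........)
[4] unlink(b) —  (map ...........)
[5] create(d) — d=0 (map F..........)
[6] unlink(d) —  (map ...........)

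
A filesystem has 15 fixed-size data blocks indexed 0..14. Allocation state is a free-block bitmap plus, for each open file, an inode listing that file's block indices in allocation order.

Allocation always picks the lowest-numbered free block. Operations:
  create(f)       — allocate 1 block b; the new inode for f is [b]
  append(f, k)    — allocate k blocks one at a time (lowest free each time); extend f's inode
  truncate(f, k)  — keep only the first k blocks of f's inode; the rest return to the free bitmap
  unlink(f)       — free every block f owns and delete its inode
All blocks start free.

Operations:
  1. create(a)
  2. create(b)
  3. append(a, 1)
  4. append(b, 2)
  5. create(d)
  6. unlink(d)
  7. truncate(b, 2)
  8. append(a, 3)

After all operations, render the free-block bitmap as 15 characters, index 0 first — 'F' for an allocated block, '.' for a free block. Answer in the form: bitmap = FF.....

bitmap = FFFFFFF........

[1] create(a) — a=0 (map F..............)
[2] create(b) — a=0 b=1 (map FF.............)
[3] append(a, 1) — a=0,2 b=1 (map FFF............)
[4] append(b, 2) — a=0,2 b=1,3,4 (map FFFFF..........)
[5] create(d) — a=0,2 b=1,3,4 d=5 (map FFFFFF.........)
[6] unlink(d) — a=0,2 b=1,3,4 (map FFFFF..........)
[7] truncate(b, 2) — a=0,2 b=1,3 (map FFFF...........)
[8] append(a, 3) — a=0,2,4,5,6 b=1,3 (map FFFFFFF........)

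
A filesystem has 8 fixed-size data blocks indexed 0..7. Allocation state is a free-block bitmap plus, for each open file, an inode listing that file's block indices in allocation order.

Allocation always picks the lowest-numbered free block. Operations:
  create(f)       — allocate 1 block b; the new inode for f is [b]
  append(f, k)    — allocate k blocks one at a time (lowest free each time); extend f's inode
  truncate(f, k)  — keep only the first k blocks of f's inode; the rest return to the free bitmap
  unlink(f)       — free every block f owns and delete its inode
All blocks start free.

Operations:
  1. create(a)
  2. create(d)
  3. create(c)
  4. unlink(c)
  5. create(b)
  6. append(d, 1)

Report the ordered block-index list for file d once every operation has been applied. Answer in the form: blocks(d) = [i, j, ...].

blocks(d) = [1, 3]

[1] create(a) — a=0 (map F.......)
[2] create(d) — a=0 d=1 (map FF......)
[3] create(c) — a=0 c=2 d=1 (map FFF.....)
[4] unlink(c) — a=0 d=1 (map FF......)
[5] create(b) — a=0 b=2 d=1 (map FFF.....)
[6] append(d, 1) — a=0 b=2 d=1,3 (map FFFF....)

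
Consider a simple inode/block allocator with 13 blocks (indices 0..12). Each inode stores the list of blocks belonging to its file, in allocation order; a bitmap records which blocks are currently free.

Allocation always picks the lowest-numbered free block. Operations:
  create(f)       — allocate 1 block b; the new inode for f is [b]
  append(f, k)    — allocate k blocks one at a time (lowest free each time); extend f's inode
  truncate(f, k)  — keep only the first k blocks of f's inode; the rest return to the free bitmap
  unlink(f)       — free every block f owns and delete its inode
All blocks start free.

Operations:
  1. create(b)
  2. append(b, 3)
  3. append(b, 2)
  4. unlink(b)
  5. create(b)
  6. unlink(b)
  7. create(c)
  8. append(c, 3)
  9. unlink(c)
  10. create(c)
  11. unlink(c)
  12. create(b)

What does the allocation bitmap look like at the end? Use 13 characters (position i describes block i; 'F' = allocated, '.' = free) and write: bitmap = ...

  1. create(b)  ⇒  F............  {b→[0]}
  2. append(b, 3)  ⇒  FFFF.........  {b→[0, 1, 2, 3]}
  3. append(b, 2)  ⇒  FFFFFF.......  {b→[0, 1, 2, 3, 4, 5]}
  4. unlink(b)  ⇒  .............  {}
  5. create(b)  ⇒  F............  {b→[0]}
  6. unlink(b)  ⇒  .............  {}
  7. create(c)  ⇒  F............  {c→[0]}
  8. append(c, 3)  ⇒  FFFF.........  {c→[0, 1, 2, 3]}
  9. unlink(c)  ⇒  .............  {}
  10. create(c)  ⇒  F............  {c→[0]}
  11. unlink(c)  ⇒  .............  {}
  12. create(b)  ⇒  F............  {b→[0]}

bitmap = F............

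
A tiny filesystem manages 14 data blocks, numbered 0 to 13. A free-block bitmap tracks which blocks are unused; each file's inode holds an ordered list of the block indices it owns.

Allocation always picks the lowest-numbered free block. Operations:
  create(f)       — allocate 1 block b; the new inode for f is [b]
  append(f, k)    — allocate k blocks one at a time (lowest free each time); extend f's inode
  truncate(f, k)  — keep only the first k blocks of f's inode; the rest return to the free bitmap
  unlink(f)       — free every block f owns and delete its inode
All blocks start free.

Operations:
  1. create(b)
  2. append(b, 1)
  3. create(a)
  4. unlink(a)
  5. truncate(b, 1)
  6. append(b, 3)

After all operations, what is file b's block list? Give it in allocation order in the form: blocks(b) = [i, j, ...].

[1] create(b) — b=0 (map F.............)
[2] append(b, 1) — b=0,1 (map FF............)
[3] create(a) — a=2 b=0,1 (map FFF...........)
[4] unlink(a) — b=0,1 (map FF............)
[5] truncate(b, 1) — b=0 (map F.............)
[6] append(b, 3) — b=0,1,2,3 (map FFFF..........)

blocks(b) = [0, 1, 2, 3]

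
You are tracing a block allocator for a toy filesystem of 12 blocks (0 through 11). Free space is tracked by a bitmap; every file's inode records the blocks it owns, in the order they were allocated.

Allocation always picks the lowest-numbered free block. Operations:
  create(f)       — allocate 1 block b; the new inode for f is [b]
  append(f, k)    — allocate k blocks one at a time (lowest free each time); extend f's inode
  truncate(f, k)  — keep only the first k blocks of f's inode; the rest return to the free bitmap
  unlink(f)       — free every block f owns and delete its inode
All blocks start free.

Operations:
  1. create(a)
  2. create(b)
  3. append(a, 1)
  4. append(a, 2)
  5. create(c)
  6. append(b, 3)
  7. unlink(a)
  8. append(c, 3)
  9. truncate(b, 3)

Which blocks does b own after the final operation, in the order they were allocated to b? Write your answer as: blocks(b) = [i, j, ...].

  1. create(a)  ⇒  F...........  {a→[0]}
  2. create(b)  ⇒  FF..........  {a→[0]; b→[1]}
  3. append(a, 1)  ⇒  FFF.........  {a→[0, 2]; b→[1]}
  4. append(a, 2)  ⇒  FFFFF.......  {a→[0, 2, 3, 4]; b→[1]}
  5. create(c)  ⇒  FFFFFF......  {a→[0, 2, 3, 4]; b→[1]; c→[5]}
  6. append(b, 3)  ⇒  FFFFFFFFF...  {a→[0, 2, 3, 4]; b→[1, 6, 7, 8]; c→[5]}
  7. unlink(a)  ⇒  .F...FFFF...  {b→[1, 6, 7, 8]; c→[5]}
  8. append(c, 3)  ⇒  FFFF.FFFF...  {b→[1, 6, 7, 8]; c→[5, 0, 2, 3]}
  9. truncate(b, 3)  ⇒  FFFF.FFF....  {b→[1, 6, 7]; c→[5, 0, 2, 3]}

blocks(b) = [1, 6, 7]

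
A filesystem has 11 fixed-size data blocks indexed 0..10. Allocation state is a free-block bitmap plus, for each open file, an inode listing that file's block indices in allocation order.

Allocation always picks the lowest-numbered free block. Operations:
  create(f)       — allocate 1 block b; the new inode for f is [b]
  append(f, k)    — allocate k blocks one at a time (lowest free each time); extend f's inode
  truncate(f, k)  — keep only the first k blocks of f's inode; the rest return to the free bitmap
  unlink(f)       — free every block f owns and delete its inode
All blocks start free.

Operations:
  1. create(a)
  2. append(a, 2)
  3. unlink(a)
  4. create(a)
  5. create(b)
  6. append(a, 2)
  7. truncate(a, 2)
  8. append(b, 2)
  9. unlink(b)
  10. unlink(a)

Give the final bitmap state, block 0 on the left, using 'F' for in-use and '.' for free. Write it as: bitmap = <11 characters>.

bitmap = ...........

create(a): bitmap=F.......... | a=[0]
append(a, 2): bitmap=FFF........ | a=[0, 1, 2]
unlink(a): bitmap=........... | 
create(a): bitmap=F.......... | a=[0]
create(b): bitmap=FF......... | a=[0] b=[1]
append(a, 2): bitmap=FFFF....... | a=[0, 2, 3] b=[1]
truncate(a, 2): bitmap=FFF........ | a=[0, 2] b=[1]
append(b, 2): bitmap=FFFFF...... | a=[0, 2] b=[1, 3, 4]
unlink(b): bitmap=F.F........ | a=[0, 2]
unlink(a): bitmap=........... | 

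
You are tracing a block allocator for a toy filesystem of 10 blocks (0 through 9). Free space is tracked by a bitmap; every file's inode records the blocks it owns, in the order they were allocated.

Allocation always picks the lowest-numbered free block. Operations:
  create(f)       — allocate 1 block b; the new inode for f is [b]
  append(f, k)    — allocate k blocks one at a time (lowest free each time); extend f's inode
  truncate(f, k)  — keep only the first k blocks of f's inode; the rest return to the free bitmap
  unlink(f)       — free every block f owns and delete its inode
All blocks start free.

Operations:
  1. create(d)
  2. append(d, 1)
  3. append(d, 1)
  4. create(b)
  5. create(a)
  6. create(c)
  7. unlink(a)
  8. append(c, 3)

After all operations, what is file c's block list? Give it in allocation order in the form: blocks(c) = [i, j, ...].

blocks(c) = [5, 4, 6, 7]

[1] create(d) — d=0 (map F.........)
[2] append(d, 1) — d=0,1 (map FF........)
[3] append(d, 1) — d=0,1,2 (map FFF.......)
[4] create(b) — b=3 d=0,1,2 (map FFFF......)
[5] create(a) — a=4 b=3 d=0,1,2 (map FFFFF.....)
[6] create(c) — a=4 b=3 c=5 d=0,1,2 (map FFFFFF....)
[7] unlink(a) — b=3 c=5 d=0,1,2 (map FFFF.F....)
[8] append(c, 3) — b=3 c=5,4,6,7 d=0,1,2 (map FFFFFFFF..)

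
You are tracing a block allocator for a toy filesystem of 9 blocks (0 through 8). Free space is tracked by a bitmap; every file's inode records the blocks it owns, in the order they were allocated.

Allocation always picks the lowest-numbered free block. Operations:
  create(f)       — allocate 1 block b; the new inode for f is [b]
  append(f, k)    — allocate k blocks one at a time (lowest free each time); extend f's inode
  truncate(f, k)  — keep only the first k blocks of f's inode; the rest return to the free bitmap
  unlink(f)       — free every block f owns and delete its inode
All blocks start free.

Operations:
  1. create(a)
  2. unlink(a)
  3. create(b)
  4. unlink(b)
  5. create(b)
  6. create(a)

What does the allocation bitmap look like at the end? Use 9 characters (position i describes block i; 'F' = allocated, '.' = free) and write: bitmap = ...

bitmap = FF.......

  1. create(a)  ⇒  F........  {a→[0]}
  2. unlink(a)  ⇒  .........  {}
  3. create(b)  ⇒  F........  {b→[0]}
  4. unlink(b)  ⇒  .........  {}
  5. create(b)  ⇒  F........  {b→[0]}
  6. create(a)  ⇒  FF.......  {a→[1]; b→[0]}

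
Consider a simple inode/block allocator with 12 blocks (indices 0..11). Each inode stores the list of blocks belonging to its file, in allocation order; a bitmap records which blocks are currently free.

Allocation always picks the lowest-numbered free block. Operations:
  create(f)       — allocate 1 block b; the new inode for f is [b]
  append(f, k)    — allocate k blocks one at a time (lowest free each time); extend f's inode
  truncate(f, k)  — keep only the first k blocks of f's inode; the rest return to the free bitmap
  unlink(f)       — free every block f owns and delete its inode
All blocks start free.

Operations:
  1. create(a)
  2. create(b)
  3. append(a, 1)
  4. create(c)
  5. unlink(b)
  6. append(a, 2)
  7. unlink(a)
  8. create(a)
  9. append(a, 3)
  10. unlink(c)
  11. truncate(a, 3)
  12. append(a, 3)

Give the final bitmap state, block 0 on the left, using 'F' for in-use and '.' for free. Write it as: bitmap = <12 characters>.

create(a): bitmap=F........... | a=[0]
create(b): bitmap=FF.......... | a=[0] b=[1]
append(a, 1): bitmap=FFF......... | a=[0, 2] b=[1]
create(c): bitmap=FFFF........ | a=[0, 2] b=[1] c=[3]
unlink(b): bitmap=F.FF........ | a=[0, 2] c=[3]
append(a, 2): bitmap=FFFFF....... | a=[0, 2, 1, 4] c=[3]
unlink(a): bitmap=...F........ | c=[3]
create(a): bitmap=F..F........ | a=[0] c=[3]
append(a, 3): bitmap=FFFFF....... | a=[0, 1, 2, 4] c=[3]
unlink(c): bitmap=FFF.F....... | a=[0, 1, 2, 4]
truncate(a, 3): bitmap=FFF......... | a=[0, 1, 2]
append(a, 3): bitmap=FFFFFF...... | a=[0, 1, 2, 3, 4, 5]

bitmap = FFFFFF......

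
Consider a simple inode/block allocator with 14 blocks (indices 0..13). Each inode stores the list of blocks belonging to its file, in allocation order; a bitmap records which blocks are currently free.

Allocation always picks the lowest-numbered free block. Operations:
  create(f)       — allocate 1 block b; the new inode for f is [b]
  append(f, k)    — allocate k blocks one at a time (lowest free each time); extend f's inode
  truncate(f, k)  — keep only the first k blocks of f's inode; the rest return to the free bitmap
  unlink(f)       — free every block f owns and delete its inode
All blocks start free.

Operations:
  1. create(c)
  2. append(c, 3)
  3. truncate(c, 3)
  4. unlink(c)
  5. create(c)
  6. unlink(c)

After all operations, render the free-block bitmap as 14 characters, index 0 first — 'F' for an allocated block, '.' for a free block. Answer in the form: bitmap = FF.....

[1] create(c) — c=0 (map F.............)
[2] append(c, 3) — c=0,1,2,3 (map FFFF..........)
[3] truncate(c, 3) — c=0,1,2 (map FFF...........)
[4] unlink(c) —  (map ..............)
[5] create(c) — c=0 (map F.............)
[6] unlink(c) —  (map ..............)

bitmap = ..............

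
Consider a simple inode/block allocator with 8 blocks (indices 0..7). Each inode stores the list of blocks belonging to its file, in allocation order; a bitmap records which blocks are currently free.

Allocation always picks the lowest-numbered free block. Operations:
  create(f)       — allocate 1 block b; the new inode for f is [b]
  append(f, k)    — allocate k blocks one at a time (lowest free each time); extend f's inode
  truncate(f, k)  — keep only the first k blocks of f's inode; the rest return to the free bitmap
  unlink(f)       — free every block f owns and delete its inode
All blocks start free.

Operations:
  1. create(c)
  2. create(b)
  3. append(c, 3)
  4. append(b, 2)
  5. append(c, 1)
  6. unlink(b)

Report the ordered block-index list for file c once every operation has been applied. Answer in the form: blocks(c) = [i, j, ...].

create(c): bitmap=F....... | c=[0]
create(b): bitmap=FF...... | b=[1] c=[0]
append(c, 3): bitmap=FFFFF... | b=[1] c=[0, 2, 3, 4]
append(b, 2): bitmap=FFFFFFF. | b=[1, 5, 6] c=[0, 2, 3, 4]
append(c, 1): bitmap=FFFFFFFF | b=[1, 5, 6] c=[0, 2, 3, 4, 7]
unlink(b): bitmap=F.FFF..F | c=[0, 2, 3, 4, 7]

blocks(c) = [0, 2, 3, 4, 7]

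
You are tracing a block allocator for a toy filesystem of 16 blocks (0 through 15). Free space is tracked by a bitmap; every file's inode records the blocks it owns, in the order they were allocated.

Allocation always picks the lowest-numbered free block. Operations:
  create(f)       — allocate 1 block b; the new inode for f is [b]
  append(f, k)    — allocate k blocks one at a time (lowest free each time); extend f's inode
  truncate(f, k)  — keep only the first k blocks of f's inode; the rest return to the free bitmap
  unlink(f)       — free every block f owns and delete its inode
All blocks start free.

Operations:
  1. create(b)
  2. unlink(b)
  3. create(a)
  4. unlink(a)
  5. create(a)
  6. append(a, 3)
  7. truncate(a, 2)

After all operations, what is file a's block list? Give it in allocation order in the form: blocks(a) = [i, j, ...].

blocks(a) = [0, 1]

[1] create(b) — b=0 (map F...............)
[2] unlink(b) —  (map ................)
[3] create(a) — a=0 (map F...............)
[4] unlink(a) —  (map ................)
[5] create(a) — a=0 (map F...............)
[6] append(a, 3) — a=0,1,2,3 (map FFFF............)
[7] truncate(a, 2) — a=0,1 (map FF..............)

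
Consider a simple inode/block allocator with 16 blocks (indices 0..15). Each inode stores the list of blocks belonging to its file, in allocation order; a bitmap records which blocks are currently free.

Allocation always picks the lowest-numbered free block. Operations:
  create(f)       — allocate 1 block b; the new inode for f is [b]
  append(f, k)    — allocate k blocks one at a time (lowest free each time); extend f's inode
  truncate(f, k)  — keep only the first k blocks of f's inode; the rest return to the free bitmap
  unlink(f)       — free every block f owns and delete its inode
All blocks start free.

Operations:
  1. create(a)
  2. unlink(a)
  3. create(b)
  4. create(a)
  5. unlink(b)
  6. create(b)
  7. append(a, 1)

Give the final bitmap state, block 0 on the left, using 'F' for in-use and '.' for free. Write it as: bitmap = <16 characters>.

create(a): bitmap=F............... | a=[0]
unlink(a): bitmap=................ | 
create(b): bitmap=F............... | b=[0]
create(a): bitmap=FF.............. | a=[1] b=[0]
unlink(b): bitmap=.F.............. | a=[1]
create(b): bitmap=FF.............. | a=[1] b=[0]
append(a, 1): bitmap=FFF............. | a=[1, 2] b=[0]

bitmap = FFF.............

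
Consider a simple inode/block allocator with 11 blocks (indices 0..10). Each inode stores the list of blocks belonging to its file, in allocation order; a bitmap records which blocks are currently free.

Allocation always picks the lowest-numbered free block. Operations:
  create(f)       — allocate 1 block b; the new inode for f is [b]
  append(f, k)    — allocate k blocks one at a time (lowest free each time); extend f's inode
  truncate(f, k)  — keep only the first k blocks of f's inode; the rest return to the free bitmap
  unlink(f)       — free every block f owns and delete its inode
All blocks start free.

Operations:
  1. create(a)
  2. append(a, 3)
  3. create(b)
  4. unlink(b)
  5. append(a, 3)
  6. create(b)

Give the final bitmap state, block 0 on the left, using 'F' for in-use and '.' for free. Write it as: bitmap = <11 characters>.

after create(a) → a:[0]  free=[F..........]
after append(a, 3) → a:[0, 1, 2, 3]  free=[FFFF.......]
after create(b) → a:[0, 1, 2, 3], b:[4]  free=[FFFFF......]
after unlink(b) → a:[0, 1, 2, 3]  free=[FFFF.......]
after append(a, 3) → a:[0, 1, 2, 3, 4, 5, 6]  free=[FFFFFFF....]
after create(b) → a:[0, 1, 2, 3, 4, 5, 6], b:[7]  free=[FFFFFFFF...]

bitmap = FFFFFFFF...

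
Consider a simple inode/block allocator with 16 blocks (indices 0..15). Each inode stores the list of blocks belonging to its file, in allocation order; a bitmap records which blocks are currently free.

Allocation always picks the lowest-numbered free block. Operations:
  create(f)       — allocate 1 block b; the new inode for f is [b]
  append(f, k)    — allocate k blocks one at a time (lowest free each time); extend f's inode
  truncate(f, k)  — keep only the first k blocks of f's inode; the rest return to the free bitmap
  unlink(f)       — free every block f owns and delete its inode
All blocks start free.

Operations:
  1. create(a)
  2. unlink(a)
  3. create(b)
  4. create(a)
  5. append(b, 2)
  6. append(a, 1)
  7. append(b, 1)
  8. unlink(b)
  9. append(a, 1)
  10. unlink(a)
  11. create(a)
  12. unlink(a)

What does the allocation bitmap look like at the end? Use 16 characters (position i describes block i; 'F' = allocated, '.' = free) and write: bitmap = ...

bitmap = ................

after create(a) → a:[0]  free=[F...............]
after unlink(a) →   free=[................]
after create(b) → b:[0]  free=[F...............]
after create(a) → a:[1], b:[0]  free=[FF..............]
after append(b, 2) → a:[1], b:[0, 2, 3]  free=[FFFF............]
after append(a, 1) → a:[1, 4], b:[0, 2, 3]  free=[FFFFF...........]
after append(b, 1) → a:[1, 4], b:[0, 2, 3, 5]  free=[FFFFFF..........]
after unlink(b) → a:[1, 4]  free=[.F..F...........]
after append(a, 1) → a:[1, 4, 0]  free=[FF..F...........]
after unlink(a) →   free=[................]
after create(a) → a:[0]  free=[F...............]
after unlink(a) →   free=[................]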